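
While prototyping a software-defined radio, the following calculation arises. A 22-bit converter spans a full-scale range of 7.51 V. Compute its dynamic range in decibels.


Dynamic range from full-scale to LSB:
V_min = V_max / 2^bits = 7.51 / 2^22
DR = 20 * log10(V_max / V_min)
   = 20 * log10(2^22)
   = 20 * 22 * log10(2)
   = 132.45 dB

132.45 dB


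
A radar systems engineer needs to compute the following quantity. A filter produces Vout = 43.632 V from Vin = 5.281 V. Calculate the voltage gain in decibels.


Voltage gain in dB:
G = 20 * log10(Vout / Vin)
  = 20 * log10(43.632 / 5.281)
  = 20 * log10(8.262072)
  = 20 * 0.917089
  = 18.34 dB

18.34 dB


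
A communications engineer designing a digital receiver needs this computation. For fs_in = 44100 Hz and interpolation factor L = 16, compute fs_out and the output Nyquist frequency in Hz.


Step 1 — output sample rate after interpolation by L:
fs_out = L * fs_in = 16 * 44100 = 705600 Hz

Step 2 — Nyquist frequency of the output stream:
f_Nyq = fs_out / 2 = 705600 / 2 = 352800.0 Hz

fs_out = 705600 Hz; f_Nyquist = 352800.0 Hz


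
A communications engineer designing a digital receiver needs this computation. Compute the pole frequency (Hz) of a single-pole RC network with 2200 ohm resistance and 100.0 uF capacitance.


Cutoff frequency of a first-order RC filter:
fc = 1 / (2 * pi * R * C)
C = 100.0 uF = 0.0001 F
fc = 1 / (2 * pi * 2200 * 0.0001)
   = 1 / 1.3823007675795
   = 0.723432 Hz

0.723432 Hz


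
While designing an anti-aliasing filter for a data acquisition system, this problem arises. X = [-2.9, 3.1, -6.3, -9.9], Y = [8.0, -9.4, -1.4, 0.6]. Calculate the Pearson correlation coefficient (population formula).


Pearson correlation coefficient (population):
r = cov(X,Y) / (std(X) * std(Y))
Mean X = -4.0, Mean Y = -0.55
Cov(X,Y) = -14.565
Std(X) = 4.788528, Std(Y) = 6.19415
r = -0.4911

-0.4911


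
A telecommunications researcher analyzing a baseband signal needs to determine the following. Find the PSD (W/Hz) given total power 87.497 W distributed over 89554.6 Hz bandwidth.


Power spectral density:
PSD = P / BW
    = 87.497 / 89554.6
    = 0.00097702 W/Hz

0.00097702 W/Hz


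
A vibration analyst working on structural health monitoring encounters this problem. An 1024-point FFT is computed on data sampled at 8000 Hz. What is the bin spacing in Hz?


DFT frequency resolution:
df = fs / N
   = 8000 / 1024
   = 7.8125 Hz

7.8125 Hz


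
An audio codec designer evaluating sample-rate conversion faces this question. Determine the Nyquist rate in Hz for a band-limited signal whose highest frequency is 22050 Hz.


The Nyquist rate is twice the maximum frequency component.
fs_min = 2 * fmax
      = 2 * 22050
      = 44100 Hz

44100


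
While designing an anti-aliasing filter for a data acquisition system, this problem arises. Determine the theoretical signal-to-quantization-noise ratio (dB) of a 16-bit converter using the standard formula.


Theoretical SNR for a full-scale sinusoid:
SNR = 6.02 * N + 1.76
    = 6.02 * 16 + 1.76
    = 96.32 + 1.76
    = 98.08 dB

98.08 dB


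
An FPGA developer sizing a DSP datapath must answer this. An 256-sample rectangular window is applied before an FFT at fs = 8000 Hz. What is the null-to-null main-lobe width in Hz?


Main lobe width for a rectangular window:
Width = 2 * fs / N
      = 2 * 8000 / 256
      = 16000 / 256
      = 62.5 Hz

62.5 Hz


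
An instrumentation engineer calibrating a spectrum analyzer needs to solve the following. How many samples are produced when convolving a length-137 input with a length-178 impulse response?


Linear convolution output length:
L = N + M - 1
  = 137 + 178 - 1
  = 314 samples

314


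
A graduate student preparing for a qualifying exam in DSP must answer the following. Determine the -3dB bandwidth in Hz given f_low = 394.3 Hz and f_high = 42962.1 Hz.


Bandwidth is the difference of -3dB frequencies:
BW = f_high - f_low
   = 42962.1 - 394.3
   = 42567.8 Hz

42567.8 Hz


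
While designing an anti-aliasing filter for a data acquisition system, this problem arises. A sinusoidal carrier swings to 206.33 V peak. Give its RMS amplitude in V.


RMS voltage for a sinusoidal waveform:
V_rms = V_peak / sqrt(2)
      = 206.33 / 1.414214
      = 145.897 V

145.897 V


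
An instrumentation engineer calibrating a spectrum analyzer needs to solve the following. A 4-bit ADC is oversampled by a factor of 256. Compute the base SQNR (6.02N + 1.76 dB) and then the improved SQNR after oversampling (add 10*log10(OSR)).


Step 1 — baseline SQNR at Nyquist:
SQNR_base = 6.02*N + 1.76
          = 6.02*4 + 1.76
          = 25.84 dB

Step 2 — oversampling processing gain:
G = 10*log10(OSR) = 10*log10(256) = 24.08 dB

Step 3 — total:
SQNR_total = 25.84 + 24.08 = 49.92 dB

Base SQNR = 25.84 dB; oversampled SQNR = 49.92 dB


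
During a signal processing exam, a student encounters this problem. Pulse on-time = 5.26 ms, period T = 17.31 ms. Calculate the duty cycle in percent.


Duty cycle as a percentage:
DC = (t_on / T) * 100
   = (5.26 / 17.31) * 100
   = 0.303871 * 100
   = 30.39 %

30.39 %


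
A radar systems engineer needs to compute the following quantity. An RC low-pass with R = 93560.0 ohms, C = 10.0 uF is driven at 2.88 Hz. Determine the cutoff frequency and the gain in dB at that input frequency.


Step 1 — cutoff frequency:
fc = 1 / (2*pi*R*C)
C = 10.0 uF = 1e-05 F
fc = 1 / (2*pi*93560.0*1e-05)
   = 0.17011 Hz

Step 2 — magnitude at f = 2.88 Hz:
|H(f)| = 1 / sqrt(1 + (f/fc)^2)
f/fc = 2.88 / 0.17011 = 16.930222
|H| = 1 / sqrt(1 + 286.632417) = 0.0589632
|H|_dB = 20*log10(0.0589632) = -24.59 dB

fc = 0.17011 Hz; |H(2.88 Hz)| = -24.59 dB


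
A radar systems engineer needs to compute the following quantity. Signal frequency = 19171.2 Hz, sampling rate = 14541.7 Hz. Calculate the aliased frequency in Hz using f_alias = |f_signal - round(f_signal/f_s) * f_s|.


Compute the nearest integer multiple of fs to the signal:
n = round(19171.2 / 14541.7) = 1
f_alias = |19171.2 - 1 * 14541.7|
        = |19171.2 - 14541.7|
        = 4629.5 Hz

4629.5


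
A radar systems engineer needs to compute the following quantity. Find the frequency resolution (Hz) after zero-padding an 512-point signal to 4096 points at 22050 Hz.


Frequency resolution after zero-padding:
N_padded = 512 * 8 = 4096
df = fs / N_padded
   = 22050 / 4096
   = 5.3833 Hz

5.3833 Hz


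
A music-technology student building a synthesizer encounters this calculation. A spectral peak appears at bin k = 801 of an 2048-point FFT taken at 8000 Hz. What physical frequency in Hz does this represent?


Frequency of DFT bin k:
f_k = k * fs / N
    = 801 * 8000 / 2048
    = 6408000 / 2048
    = 3128.906 Hz

3128.906 Hz


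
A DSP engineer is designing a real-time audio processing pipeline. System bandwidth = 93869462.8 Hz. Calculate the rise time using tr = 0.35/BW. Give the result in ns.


Rise time from bandwidth relationship:
tr = 0.35 / BW
   = 0.35 / 93869462.8
   = 3.728582114e-09 s
   = 3.7286 ns

3.7286 ns


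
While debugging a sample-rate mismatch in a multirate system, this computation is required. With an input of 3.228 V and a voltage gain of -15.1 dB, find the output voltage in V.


Output voltage from dB gain:
V_out = V_in * 10^(gain_dB / 20)
      = 3.228 * 10^(-15.1 / 20)
      = 3.228 * 0.175792
      = 0.5675 V

0.5675 V


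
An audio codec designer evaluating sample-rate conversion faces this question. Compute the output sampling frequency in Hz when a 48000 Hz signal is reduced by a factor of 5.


Decimation reduces the sample rate:
fs_out = fs_in / M
       = 48000 / 5
       = 9600.0 Hz

9600.0 Hz


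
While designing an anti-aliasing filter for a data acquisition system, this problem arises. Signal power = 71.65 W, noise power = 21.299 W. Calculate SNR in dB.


SNR in decibels:
SNR = 10 * log10(Ps / Pn)
    = 10 * log10(71.65 / 21.299)
    = 10 * log10(3.364)
    = 10 * 0.5269
    = 5.27 dB

5.27 dB


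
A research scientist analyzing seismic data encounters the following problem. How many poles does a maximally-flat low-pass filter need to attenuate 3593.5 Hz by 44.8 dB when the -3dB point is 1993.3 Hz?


Butterworth filter order formula:
n = log10(10^(A/10) - 1) / (2 * log10(f_stop/f_pass))
10^(44.8/10) - 1 = 30198.5172
f_stop/f_pass = 3593.5 / 1993.3 = 1.8028
n = 8.7519 -> ceil = 9

9


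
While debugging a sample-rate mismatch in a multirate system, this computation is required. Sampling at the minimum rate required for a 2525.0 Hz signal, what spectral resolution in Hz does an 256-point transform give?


Step 1 — Nyquist sampling rate:
fs = 2 * fmax = 2 * 2525.0 = 5050.0 Hz

Step 2 — DFT bin spacing:
df = fs / N = 5050.0 / 256 = 19.7266 Hz

19.7266 Hz


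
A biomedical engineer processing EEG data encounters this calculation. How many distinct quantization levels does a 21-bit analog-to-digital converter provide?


Number of quantization levels = 2^N
= 2^21
= 2097152

2097152


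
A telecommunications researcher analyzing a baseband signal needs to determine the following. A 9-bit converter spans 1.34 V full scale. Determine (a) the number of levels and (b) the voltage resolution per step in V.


Step 1 — number of quantization levels:
L = 2^N = 2^9 = 512

Step 2 — LSB step size:
delta = Vfs / L
      = 1.34 / 512
      = 0.00261719 V

Levels = 512; step size = 0.00261719 V


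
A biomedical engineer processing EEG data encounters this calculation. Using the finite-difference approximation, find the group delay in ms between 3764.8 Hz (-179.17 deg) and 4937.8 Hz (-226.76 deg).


Group delay from phase difference:
tau = -d(phi)/d(omega)
d(phi) = -47.59 deg = -0.830602 rad
d(omega) = 2*pi*(4937.8 - 3764.8) = 7370.1764 rad/s
tau = -(-0.830602) / 7370.1764
    = 0.1127 ms

0.1127 ms


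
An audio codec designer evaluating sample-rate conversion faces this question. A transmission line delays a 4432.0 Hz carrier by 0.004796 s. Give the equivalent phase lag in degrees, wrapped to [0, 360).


Phase shift from frequency and time delay:
phi = 360 * f * t_delay
    = 360 * 4432.0 * 0.004796
    = 7652.11 degrees
    mod 360 = 92.11 degrees

92.11 degrees


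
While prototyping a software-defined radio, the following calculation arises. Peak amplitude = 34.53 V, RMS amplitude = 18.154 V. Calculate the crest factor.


Crest factor is the ratio of peak to RMS:
CF = V_peak / V_rms
   = 34.53 / 18.154
   = 1.9021

1.9021


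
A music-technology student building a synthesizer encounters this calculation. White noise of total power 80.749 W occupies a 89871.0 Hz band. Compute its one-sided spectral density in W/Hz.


Power spectral density:
PSD = P / BW
    = 80.749 / 89871.0
    = 0.0008985 W/Hz

0.0008985 W/Hz


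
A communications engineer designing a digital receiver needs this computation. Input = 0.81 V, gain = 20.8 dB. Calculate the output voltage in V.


Output voltage from dB gain:
V_out = V_in * 10^(gain_dB / 20)
      = 0.81 * 10^(20.8 / 20)
      = 0.81 * 10.964782
      = 8.8815 V

8.8815 V


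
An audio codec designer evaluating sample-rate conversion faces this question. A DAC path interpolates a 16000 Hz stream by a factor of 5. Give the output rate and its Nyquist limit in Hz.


Step 1 — output sample rate after interpolation by L:
fs_out = L * fs_in = 5 * 16000 = 80000 Hz

Step 2 — Nyquist frequency of the output stream:
f_Nyq = fs_out / 2 = 80000 / 2 = 40000.0 Hz

fs_out = 80000 Hz; f_Nyquist = 40000.0 Hz


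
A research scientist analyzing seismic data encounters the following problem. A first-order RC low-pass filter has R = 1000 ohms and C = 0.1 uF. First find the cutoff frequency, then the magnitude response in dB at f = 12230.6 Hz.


Step 1 — cutoff frequency:
fc = 1 / (2*pi*R*C)
C = 0.1 uF = 1e-07 F
fc = 1 / (2*pi*1000*1e-07)
   = 1591.549 Hz

Step 2 — magnitude at f = 12230.6 Hz:
|H(f)| = 1 / sqrt(1 + (f/fc)^2)
f/fc = 12230.6 / 1591.549 = 7.684715
|H| = 1 / sqrt(1 + 59.054845) = 0.1290405
|H|_dB = 20*log10(0.1290405) = -17.79 dB

fc = 1591.549 Hz; |H(12230.6 Hz)| = -17.79 dB


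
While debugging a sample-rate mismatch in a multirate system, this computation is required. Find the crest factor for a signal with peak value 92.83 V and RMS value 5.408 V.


Crest factor is the ratio of peak to RMS:
CF = V_peak / V_rms
   = 92.83 / 5.408
   = 17.1653

17.1653


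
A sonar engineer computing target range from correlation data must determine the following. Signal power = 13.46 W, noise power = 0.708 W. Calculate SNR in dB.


SNR in decibels:
SNR = 10 * log10(Ps / Pn)
    = 10 * log10(13.46 / 0.708)
    = 10 * log10(19.0113)
    = 10 * 1.279
    = 12.79 dB

12.79 dB


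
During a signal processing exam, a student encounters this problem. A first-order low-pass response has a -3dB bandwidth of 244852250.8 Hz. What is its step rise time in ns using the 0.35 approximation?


Rise time from bandwidth relationship:
tr = 0.35 / BW
   = 0.35 / 244852250.8
   = 1.42943346e-09 s
   = 1.4294 ns

1.4294 ns


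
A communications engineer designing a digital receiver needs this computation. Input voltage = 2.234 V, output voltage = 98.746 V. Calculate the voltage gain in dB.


Voltage gain in dB:
G = 20 * log10(Vout / Vin)
  = 20 * log10(98.746 / 2.234)
  = 20 * log10(44.201432)
  = 20 * 1.645436
  = 32.91 dB

32.91 dB


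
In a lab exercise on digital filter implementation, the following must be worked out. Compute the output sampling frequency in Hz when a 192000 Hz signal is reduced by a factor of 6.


Decimation reduces the sample rate:
fs_out = fs_in / M
       = 192000 / 6
       = 32000.0 Hz

32000.0 Hz


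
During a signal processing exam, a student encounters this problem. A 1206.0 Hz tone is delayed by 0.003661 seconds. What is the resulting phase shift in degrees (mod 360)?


Phase shift from frequency and time delay:
phi = 360 * f * t_delay
    = 360 * 1206.0 * 0.003661
    = 1589.46 degrees
    mod 360 = 149.46 degrees

149.46 degrees


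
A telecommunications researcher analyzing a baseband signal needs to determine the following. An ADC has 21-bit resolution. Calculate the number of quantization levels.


Number of quantization levels = 2^N
= 2^21
= 2097152

2097152


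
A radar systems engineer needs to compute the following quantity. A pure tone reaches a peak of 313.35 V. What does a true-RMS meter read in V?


RMS voltage for a sinusoidal waveform:
V_rms = V_peak / sqrt(2)
      = 313.35 / 1.414214
      = 221.572 V

221.572 V


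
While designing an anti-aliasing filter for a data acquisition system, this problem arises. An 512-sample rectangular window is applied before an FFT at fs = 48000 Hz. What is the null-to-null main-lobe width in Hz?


Main lobe width for a rectangular window:
Width = 2 * fs / N
      = 2 * 48000 / 512
      = 96000 / 512
      = 187.5 Hz

187.5 Hz


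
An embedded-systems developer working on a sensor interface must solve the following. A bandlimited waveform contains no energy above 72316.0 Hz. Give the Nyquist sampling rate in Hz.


The Nyquist rate is twice the maximum frequency component.
fs_min = 2 * fmax
      = 2 * 72316.0
      = 144632.0 Hz

144632.0


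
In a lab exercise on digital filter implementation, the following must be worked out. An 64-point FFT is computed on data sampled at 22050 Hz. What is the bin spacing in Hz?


DFT frequency resolution:
df = fs / N
   = 22050 / 64
   = 344.5312 Hz

344.5312 Hz


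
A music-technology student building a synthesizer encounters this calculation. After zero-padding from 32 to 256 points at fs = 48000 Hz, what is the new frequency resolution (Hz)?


Frequency resolution after zero-padding:
N_padded = 32 * 8 = 256
df = fs / N_padded
   = 48000 / 256
   = 187.5 Hz

187.5 Hz


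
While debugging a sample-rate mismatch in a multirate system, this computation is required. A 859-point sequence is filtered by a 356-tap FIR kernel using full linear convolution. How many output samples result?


Linear convolution output length:
L = N + M - 1
  = 859 + 356 - 1
  = 1214 samples

1214


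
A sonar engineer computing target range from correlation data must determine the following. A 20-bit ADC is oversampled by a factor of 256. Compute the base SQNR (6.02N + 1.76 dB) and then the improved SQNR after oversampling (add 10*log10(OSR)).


Step 1 — baseline SQNR at Nyquist:
SQNR_base = 6.02*N + 1.76
          = 6.02*20 + 1.76
          = 122.16 dB

Step 2 — oversampling processing gain:
G = 10*log10(OSR) = 10*log10(256) = 24.08 dB

Step 3 — total:
SQNR_total = 122.16 + 24.08 = 146.24 dB

Base SQNR = 122.16 dB; oversampled SQNR = 146.24 dB


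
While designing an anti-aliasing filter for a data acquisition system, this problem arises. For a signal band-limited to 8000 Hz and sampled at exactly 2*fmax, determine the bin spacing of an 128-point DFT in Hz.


Step 1 — Nyquist sampling rate:
fs = 2 * fmax = 2 * 8000 = 16000 Hz

Step 2 — DFT bin spacing:
df = fs / N = 16000 / 128 = 125.0 Hz

125.0 Hz


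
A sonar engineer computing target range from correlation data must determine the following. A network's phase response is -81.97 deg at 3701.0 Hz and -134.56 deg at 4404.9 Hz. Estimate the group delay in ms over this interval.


Group delay from phase difference:
tau = -d(phi)/d(omega)
d(phi) = -52.59 deg = -0.917869 rad
d(omega) = 2*pi*(4404.9 - 3701.0) = 4422.7341 rad/s
tau = -(-0.917869) / 4422.7341
    = 0.2075 ms

0.2075 ms


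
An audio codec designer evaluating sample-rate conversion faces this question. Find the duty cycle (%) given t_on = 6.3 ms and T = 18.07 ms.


Duty cycle as a percentage:
DC = (t_on / T) * 100
   = (6.3 / 18.07) * 100
   = 0.348644 * 100
   = 34.86 %

34.86 %


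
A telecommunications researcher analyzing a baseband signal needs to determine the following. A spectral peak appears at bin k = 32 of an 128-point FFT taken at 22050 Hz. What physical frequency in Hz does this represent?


Frequency of DFT bin k:
f_k = k * fs / N
    = 32 * 22050 / 128
    = 705600 / 128
    = 5512.5 Hz

5512.5 Hz


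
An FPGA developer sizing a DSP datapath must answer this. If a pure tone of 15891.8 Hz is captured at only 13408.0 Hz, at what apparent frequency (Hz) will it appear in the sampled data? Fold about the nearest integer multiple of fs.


Compute the nearest integer multiple of fs to the signal:
n = round(15891.8 / 13408.0) = 1
f_alias = |15891.8 - 1 * 13408.0|
        = |15891.8 - 13408.0|
        = 2483.8 Hz

2483.8


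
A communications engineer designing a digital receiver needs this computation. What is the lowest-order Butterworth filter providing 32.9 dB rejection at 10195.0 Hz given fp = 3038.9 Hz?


Butterworth filter order formula:
n = log10(10^(A/10) - 1) / (2 * log10(f_stop/f_pass))
10^(32.9/10) - 1 = 1948.8446
f_stop/f_pass = 10195.0 / 3038.9 = 3.3548
n = 3.1291 -> ceil = 4

4


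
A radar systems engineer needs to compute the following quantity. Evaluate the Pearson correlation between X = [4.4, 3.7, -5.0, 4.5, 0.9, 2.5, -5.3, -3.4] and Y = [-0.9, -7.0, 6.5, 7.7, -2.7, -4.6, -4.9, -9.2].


Pearson correlation coefficient (population):
r = cov(X,Y) / (std(X) * std(Y))
Mean X = 0.2875, Mean Y = -1.8875
Cov(X,Y) = 2.493906
Std(X) = 3.942536, Std(Y) = 5.700315
r = 0.111

0.111


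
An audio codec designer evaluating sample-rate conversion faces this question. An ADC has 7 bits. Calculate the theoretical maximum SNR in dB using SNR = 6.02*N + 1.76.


Theoretical SNR for a full-scale sinusoid:
SNR = 6.02 * N + 1.76
    = 6.02 * 7 + 1.76
    = 42.14 + 1.76
    = 43.9 dB

43.9 dB


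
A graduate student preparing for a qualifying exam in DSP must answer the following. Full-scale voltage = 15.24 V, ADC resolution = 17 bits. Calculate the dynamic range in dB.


Dynamic range from full-scale to LSB:
V_min = V_max / 2^bits = 15.24 / 2^17
DR = 20 * log10(V_max / V_min)
   = 20 * log10(2^17)
   = 20 * 17 * log10(2)
   = 102.35 dB

102.35 dB


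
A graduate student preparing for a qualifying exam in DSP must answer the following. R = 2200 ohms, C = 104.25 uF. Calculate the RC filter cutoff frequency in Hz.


Cutoff frequency of a first-order RC filter:
fc = 1 / (2 * pi * R * C)
C = 104.25 uF = 0.00010425 F
fc = 1 / (2 * pi * 2200 * 0.00010425)
   = 1 / 1.4410485502016
   = 0.693939 Hz

0.693939 Hz


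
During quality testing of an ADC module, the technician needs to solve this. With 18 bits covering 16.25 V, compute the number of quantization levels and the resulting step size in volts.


Step 1 — number of quantization levels:
L = 2^N = 2^18 = 262144

Step 2 — LSB step size:
delta = Vfs / L
      = 16.25 / 262144
      = 6.199e-05 V

Levels = 262144; step size = 6.199e-05 V


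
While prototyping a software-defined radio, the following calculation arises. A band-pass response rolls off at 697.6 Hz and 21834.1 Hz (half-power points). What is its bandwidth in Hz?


Bandwidth is the difference of -3dB frequencies:
BW = f_high - f_low
   = 21834.1 - 697.6
   = 21136.5 Hz

21136.5 Hz


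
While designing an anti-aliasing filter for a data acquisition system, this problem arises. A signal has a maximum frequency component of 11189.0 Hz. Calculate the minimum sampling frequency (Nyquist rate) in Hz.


The Nyquist rate is twice the maximum frequency component.
fs_min = 2 * fmax
      = 2 * 11189.0
      = 22378.0 Hz

22378.0


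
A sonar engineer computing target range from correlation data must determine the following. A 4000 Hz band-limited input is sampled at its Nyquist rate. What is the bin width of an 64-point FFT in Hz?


Step 1 — Nyquist sampling rate:
fs = 2 * fmax = 2 * 4000 = 8000 Hz

Step 2 — DFT bin spacing:
df = fs / N = 8000 / 64 = 125.0 Hz

125.0 Hz


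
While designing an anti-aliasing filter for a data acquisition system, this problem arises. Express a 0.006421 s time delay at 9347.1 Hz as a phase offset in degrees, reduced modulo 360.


Phase shift from frequency and time delay:
phi = 360 * f * t_delay
    = 360 * 9347.1 * 0.006421
    = 21606.38 degrees
    mod 360 = 6.38 degrees

6.38 degrees


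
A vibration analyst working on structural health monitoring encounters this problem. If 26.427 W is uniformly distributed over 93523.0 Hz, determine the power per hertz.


Power spectral density:
PSD = P / BW
    = 26.427 / 93523.0
    = 0.00028257 W/Hz

0.00028257 W/Hz


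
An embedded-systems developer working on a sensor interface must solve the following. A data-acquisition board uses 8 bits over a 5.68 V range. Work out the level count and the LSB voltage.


Step 1 — number of quantization levels:
L = 2^N = 2^8 = 256

Step 2 — LSB step size:
delta = Vfs / L
      = 5.68 / 256
      = 0.0221875 V

Levels = 256; step size = 0.0221875 V


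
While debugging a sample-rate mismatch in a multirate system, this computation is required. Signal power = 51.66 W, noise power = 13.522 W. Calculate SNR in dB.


SNR in decibels:
SNR = 10 * log10(Ps / Pn)
    = 10 * log10(51.66 / 13.522)
    = 10 * log10(3.8204)
    = 10 * 0.5821
    = 5.82 dB

5.82 dB


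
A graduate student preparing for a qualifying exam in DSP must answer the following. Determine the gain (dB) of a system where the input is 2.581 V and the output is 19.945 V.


Voltage gain in dB:
G = 20 * log10(Vout / Vin)
  = 20 * log10(19.945 / 2.581)
  = 20 * log10(7.727625)
  = 20 * 0.888046
  = 17.76 dB

17.76 dB


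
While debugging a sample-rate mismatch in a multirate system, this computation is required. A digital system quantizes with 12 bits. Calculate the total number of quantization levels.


Number of quantization levels = 2^N
= 2^12
= 4096

4096


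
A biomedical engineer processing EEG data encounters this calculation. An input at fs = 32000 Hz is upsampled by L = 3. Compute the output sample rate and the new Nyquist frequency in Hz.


Step 1 — output sample rate after interpolation by L:
fs_out = L * fs_in = 3 * 32000 = 96000 Hz

Step 2 — Nyquist frequency of the output stream:
f_Nyq = fs_out / 2 = 96000 / 2 = 48000.0 Hz

fs_out = 96000 Hz; f_Nyquist = 48000.0 Hz


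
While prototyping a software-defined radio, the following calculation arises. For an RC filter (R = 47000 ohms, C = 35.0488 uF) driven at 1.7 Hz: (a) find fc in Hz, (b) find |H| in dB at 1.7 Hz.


Step 1 — cutoff frequency:
fc = 1 / (2*pi*R*C)
C = 35.0488 uF = 3.50488e-05 F
fc = 1 / (2*pi*47000*3.50488e-05)
   = 0.096616 Hz

Step 2 — magnitude at f = 1.7 Hz:
|H(f)| = 1 / sqrt(1 + (f/fc)^2)
f/fc = 1.7 / 0.096616 = 17.595429
|H| = 1 / sqrt(1 + 309.599122) = 0.0567414
|H|_dB = 20*log10(0.0567414) = -24.92 dB

fc = 0.096616 Hz; |H(1.7 Hz)| = -24.92 dB


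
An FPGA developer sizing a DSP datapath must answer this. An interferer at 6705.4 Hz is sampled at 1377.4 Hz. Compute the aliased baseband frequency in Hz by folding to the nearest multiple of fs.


Compute the nearest integer multiple of fs to the signal:
n = round(6705.4 / 1377.4) = 5
f_alias = |6705.4 - 5 * 1377.4|
        = |6705.4 - 6887.0|
        = 181.6 Hz

181.6


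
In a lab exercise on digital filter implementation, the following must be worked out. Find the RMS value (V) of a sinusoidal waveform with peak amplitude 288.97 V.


RMS voltage for a sinusoidal waveform:
V_rms = V_peak / sqrt(2)
      = 288.97 / 1.414214
      = 204.333 V

204.333 V


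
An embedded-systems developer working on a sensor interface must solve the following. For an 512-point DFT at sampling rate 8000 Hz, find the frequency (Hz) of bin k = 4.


Frequency of DFT bin k:
f_k = k * fs / N
    = 4 * 8000 / 512
    = 32000 / 512
    = 62.5 Hz

62.5 Hz


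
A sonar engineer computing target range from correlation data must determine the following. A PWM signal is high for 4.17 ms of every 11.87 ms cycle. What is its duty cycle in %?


Duty cycle as a percentage:
DC = (t_on / T) * 100
   = (4.17 / 11.87) * 100
   = 0.351306 * 100
   = 35.13 %

35.13 %


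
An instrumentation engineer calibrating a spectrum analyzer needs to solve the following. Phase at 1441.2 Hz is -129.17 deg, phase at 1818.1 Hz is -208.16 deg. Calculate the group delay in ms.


Group delay from phase difference:
tau = -d(phi)/d(omega)
d(phi) = -78.99 deg = -1.378636 rad
d(omega) = 2*pi*(1818.1 - 1441.2) = 2368.1325 rad/s
tau = -(-1.378636) / 2368.1325
    = 0.5822 ms

0.5822 ms


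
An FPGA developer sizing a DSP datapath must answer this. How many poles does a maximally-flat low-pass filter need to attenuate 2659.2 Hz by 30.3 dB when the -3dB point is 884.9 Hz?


Butterworth filter order formula:
n = log10(10^(A/10) - 1) / (2 * log10(f_stop/f_pass))
10^(30.3/10) - 1 = 1070.5193
f_stop/f_pass = 2659.2 / 884.9 = 3.0051
n = 3.17 -> ceil = 4

4


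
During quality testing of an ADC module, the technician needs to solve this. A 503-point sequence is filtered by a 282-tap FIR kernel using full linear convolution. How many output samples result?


Linear convolution output length:
L = N + M - 1
  = 503 + 282 - 1
  = 784 samples

784


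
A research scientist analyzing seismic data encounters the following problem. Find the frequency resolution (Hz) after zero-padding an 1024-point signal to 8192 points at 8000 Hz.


Frequency resolution after zero-padding:
N_padded = 1024 * 8 = 8192
df = fs / N_padded
   = 8000 / 8192
   = 0.9766 Hz

0.9766 Hz


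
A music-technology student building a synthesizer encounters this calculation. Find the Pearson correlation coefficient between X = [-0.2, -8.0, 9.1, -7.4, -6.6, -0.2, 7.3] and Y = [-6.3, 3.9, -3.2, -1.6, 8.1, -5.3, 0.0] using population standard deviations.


Pearson correlation coefficient (population):
r = cov(X,Y) / (std(X) * std(Y))
Mean X = -0.8571, Mean Y = -0.6286
Cov(X,Y) = -14.770204
Std(X) = 6.473651, Std(Y) = 4.760466
r = -0.4793

-0.4793


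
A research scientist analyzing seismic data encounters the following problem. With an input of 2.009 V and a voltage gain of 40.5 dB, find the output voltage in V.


Output voltage from dB gain:
V_out = V_in * 10^(gain_dB / 20)
      = 2.009 * 10^(40.5 / 20)
      = 2.009 * 105.925373
      = 212.8041 V

212.8041 V


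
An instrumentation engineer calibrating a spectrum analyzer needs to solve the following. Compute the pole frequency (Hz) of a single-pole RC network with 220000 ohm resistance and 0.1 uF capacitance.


Cutoff frequency of a first-order RC filter:
fc = 1 / (2 * pi * R * C)
C = 0.1 uF = 1e-07 F
fc = 1 / (2 * pi * 220000 * 1e-07)
   = 1 / 0.13823007675795
   = 7.234316 Hz

7.234316 Hz


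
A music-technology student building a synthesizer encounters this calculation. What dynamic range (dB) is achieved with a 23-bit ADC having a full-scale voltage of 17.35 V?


Dynamic range from full-scale to LSB:
V_min = V_max / 2^bits = 17.35 / 2^23
DR = 20 * log10(V_max / V_min)
   = 20 * log10(2^23)
   = 20 * 23 * log10(2)
   = 138.47 dB

138.47 dB


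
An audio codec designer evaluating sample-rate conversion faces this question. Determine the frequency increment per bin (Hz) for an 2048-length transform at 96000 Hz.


DFT frequency resolution:
df = fs / N
   = 96000 / 2048
   = 46.875 Hz

46.875 Hz


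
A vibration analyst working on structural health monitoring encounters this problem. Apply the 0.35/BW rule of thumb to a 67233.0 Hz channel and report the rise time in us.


Rise time from bandwidth relationship:
tr = 0.35 / BW
   = 0.35 / 67233.0
   = 5.205776925e-06 s
   = 5.2058 us

5.2058 us


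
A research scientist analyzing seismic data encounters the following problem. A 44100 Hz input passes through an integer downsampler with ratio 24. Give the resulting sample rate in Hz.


Decimation reduces the sample rate:
fs_out = fs_in / M
       = 44100 / 24
       = 1837.5 Hz

1837.5 Hz


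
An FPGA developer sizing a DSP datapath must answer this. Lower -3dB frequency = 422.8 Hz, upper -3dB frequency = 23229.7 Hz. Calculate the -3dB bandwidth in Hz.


Bandwidth is the difference of -3dB frequencies:
BW = f_high - f_low
   = 23229.7 - 422.8
   = 22806.9 Hz

22806.9 Hz


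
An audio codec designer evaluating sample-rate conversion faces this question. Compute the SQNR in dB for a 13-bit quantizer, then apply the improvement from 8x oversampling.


Step 1 — baseline SQNR at Nyquist:
SQNR_base = 6.02*N + 1.76
          = 6.02*13 + 1.76
          = 80.02 dB

Step 2 — oversampling processing gain:
G = 10*log10(OSR) = 10*log10(8) = 9.03 dB

Step 3 — total:
SQNR_total = 80.02 + 9.03 = 89.05 dB

Base SQNR = 80.02 dB; oversampled SQNR = 89.05 dB


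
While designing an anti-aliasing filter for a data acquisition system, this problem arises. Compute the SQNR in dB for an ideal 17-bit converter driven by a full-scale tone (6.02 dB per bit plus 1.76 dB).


Theoretical SNR for a full-scale sinusoid:
SNR = 6.02 * N + 1.76
    = 6.02 * 17 + 1.76
    = 102.34 + 1.76
    = 104.1 dB

104.1 dB


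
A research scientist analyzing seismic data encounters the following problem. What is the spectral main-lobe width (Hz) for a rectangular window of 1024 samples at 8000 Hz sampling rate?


Main lobe width for a rectangular window:
Width = 2 * fs / N
      = 2 * 8000 / 1024
      = 16000 / 1024
      = 15.625 Hz

15.625 Hz


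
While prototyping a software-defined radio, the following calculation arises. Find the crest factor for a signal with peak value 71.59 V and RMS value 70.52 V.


Crest factor is the ratio of peak to RMS:
CF = V_peak / V_rms
   = 71.59 / 70.52
   = 1.0152

1.0152


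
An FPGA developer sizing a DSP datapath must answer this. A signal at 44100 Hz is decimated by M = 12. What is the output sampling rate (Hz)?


Decimation reduces the sample rate:
fs_out = fs_in / M
       = 44100 / 12
       = 3675.0 Hz

3675.0 Hz


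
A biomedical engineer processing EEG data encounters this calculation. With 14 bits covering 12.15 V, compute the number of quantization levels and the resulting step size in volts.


Step 1 — number of quantization levels:
L = 2^N = 2^14 = 16384

Step 2 — LSB step size:
delta = Vfs / L
      = 12.15 / 16384
      = 0.00074158 V

Levels = 16384; step size = 0.00074158 V


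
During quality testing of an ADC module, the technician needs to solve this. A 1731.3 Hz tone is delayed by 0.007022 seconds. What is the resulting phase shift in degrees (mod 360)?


Phase shift from frequency and time delay:
phi = 360 * f * t_delay
    = 360 * 1731.3 * 0.007022
    = 4376.59 degrees
    mod 360 = 56.59 degrees

56.59 degrees


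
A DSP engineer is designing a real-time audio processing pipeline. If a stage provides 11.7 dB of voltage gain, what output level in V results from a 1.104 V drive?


Output voltage from dB gain:
V_out = V_in * 10^(gain_dB / 20)
      = 1.104 * 10^(11.7 / 20)
      = 1.104 * 3.845918
      = 4.2459 V

4.2459 V


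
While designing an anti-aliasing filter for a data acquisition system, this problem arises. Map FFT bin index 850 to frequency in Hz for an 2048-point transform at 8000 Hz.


Frequency of DFT bin k:
f_k = k * fs / N
    = 850 * 8000 / 2048
    = 6800000 / 2048
    = 3320.312 Hz

3320.312 Hz


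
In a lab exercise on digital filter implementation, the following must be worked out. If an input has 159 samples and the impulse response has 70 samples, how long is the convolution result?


Linear convolution output length:
L = N + M - 1
  = 159 + 70 - 1
  = 228 samples

228


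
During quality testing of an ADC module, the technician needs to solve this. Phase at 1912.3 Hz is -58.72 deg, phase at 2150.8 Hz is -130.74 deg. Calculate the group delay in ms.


Group delay from phase difference:
tau = -d(phi)/d(omega)
d(phi) = -72.02 deg = -1.256986 rad
d(omega) = 2*pi*(2150.8 - 1912.3) = 1498.5397 rad/s
tau = -(-1.256986) / 1498.5397
    = 0.8388 ms

0.8388 ms


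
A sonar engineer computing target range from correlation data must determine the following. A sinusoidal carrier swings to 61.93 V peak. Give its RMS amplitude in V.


RMS voltage for a sinusoidal waveform:
V_rms = V_peak / sqrt(2)
      = 61.93 / 1.414214
      = 43.791 V

43.791 V


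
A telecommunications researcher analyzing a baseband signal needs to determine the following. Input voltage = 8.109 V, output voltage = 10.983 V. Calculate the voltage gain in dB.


Voltage gain in dB:
G = 20 * log10(Vout / Vin)
  = 20 * log10(10.983 / 8.109)
  = 20 * log10(1.354421)
  = 20 * 0.131754
  = 2.64 dB

2.64 dB


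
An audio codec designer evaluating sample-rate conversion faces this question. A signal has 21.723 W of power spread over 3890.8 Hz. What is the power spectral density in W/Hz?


Power spectral density:
PSD = P / BW
    = 21.723 / 3890.8
    = 0.00558317 W/Hz

0.00558317 W/Hz


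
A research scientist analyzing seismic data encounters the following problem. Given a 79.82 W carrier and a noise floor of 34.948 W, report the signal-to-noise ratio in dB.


SNR in decibels:
SNR = 10 * log10(Ps / Pn)
    = 10 * log10(79.82 / 34.948)
    = 10 * log10(2.284)
    = 10 * 0.3587
    = 3.59 dB

3.59 dB


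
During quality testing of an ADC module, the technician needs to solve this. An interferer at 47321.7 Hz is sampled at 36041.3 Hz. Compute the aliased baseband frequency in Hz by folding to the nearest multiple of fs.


Compute the nearest integer multiple of fs to the signal:
n = round(47321.7 / 36041.3) = 1
f_alias = |47321.7 - 1 * 36041.3|
        = |47321.7 - 36041.3|
        = 11280.4 Hz

11280.4


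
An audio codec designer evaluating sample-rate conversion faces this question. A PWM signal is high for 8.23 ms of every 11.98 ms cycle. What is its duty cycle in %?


Duty cycle as a percentage:
DC = (t_on / T) * 100
   = (8.23 / 11.98) * 100
   = 0.686978 * 100
   = 68.7 %

68.7 %


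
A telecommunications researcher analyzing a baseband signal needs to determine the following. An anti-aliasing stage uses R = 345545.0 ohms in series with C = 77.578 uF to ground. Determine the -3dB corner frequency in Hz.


Cutoff frequency of a first-order RC filter:
fc = 1 / (2 * pi * R * C)
C = 77.578 uF = 7.7578e-05 F
fc = 1 / (2 * pi * 345545.0 * 7.7578e-05)
   = 1 / 168.43140080495
   = 0.005937 Hz

0.005937 Hz


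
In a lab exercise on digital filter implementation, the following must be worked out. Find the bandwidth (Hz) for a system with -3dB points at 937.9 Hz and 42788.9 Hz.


Bandwidth is the difference of -3dB frequencies:
BW = f_high - f_low
   = 42788.9 - 937.9
   = 41851.0 Hz

41851.0 Hz


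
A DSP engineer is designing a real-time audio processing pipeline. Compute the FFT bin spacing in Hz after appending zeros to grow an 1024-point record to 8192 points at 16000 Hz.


Frequency resolution after zero-padding:
N_padded = 1024 * 8 = 8192
df = fs / N_padded
   = 16000 / 8192
   = 1.9531 Hz

1.9531 Hz


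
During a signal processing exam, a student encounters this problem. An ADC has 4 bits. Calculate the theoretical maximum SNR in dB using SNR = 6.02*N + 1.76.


Theoretical SNR for a full-scale sinusoid:
SNR = 6.02 * N + 1.76
    = 6.02 * 4 + 1.76
    = 24.08 + 1.76
    = 25.84 dB

25.84 dB


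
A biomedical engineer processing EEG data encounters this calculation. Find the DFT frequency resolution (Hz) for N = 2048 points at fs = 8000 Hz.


DFT frequency resolution:
df = fs / N
   = 8000 / 2048
   = 3.9062 Hz

3.9062 Hz


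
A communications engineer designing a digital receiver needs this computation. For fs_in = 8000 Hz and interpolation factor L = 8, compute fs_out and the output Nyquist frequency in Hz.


Step 1 — output sample rate after interpolation by L:
fs_out = L * fs_in = 8 * 8000 = 64000 Hz

Step 2 — Nyquist frequency of the output stream:
f_Nyq = fs_out / 2 = 64000 / 2 = 32000.0 Hz

fs_out = 64000 Hz; f_Nyquist = 32000.0 Hz


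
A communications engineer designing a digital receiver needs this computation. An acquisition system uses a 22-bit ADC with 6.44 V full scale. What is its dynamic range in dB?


Dynamic range from full-scale to LSB:
V_min = V_max / 2^bits = 6.44 / 2^22
DR = 20 * log10(V_max / V_min)
   = 20 * log10(2^22)
   = 20 * 22 * log10(2)
   = 132.45 dB

132.45 dB


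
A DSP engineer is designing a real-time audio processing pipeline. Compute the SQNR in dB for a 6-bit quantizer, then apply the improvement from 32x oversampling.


Step 1 — baseline SQNR at Nyquist:
SQNR_base = 6.02*N + 1.76
          = 6.02*6 + 1.76
          = 37.88 dB

Step 2 — oversampling processing gain:
G = 10*log10(OSR) = 10*log10(32) = 15.05 dB

Step 3 — total:
SQNR_total = 37.88 + 15.05 = 52.93 dB

Base SQNR = 37.88 dB; oversampled SQNR = 52.93 dB


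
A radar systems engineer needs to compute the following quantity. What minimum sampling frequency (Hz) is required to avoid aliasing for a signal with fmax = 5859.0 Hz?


The Nyquist rate is twice the maximum frequency component.
fs_min = 2 * fmax
      = 2 * 5859.0
      = 11718.0 Hz

11718.0


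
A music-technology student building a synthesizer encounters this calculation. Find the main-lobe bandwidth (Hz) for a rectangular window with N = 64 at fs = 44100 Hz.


Main lobe width for a rectangular window:
Width = 2 * fs / N
      = 2 * 44100 / 64
      = 88200 / 64
      = 1378.125 Hz

1378.125 Hz


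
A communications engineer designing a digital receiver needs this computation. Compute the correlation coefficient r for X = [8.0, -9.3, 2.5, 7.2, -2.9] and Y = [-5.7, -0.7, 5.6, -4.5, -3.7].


Pearson correlation coefficient (population):
r = cov(X,Y) / (std(X) * std(Y))
Mean X = 1.1, Mean Y = -1.8
Cov(X,Y) = -7.372
Std(X) = 6.495229, Std(Y) = 4.051666
r = -0.2801

-0.2801


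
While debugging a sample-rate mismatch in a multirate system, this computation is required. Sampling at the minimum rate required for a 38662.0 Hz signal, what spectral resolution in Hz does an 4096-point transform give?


Step 1 — Nyquist sampling rate:
fs = 2 * fmax = 2 * 38662.0 = 77324.0 Hz

Step 2 — DFT bin spacing:
df = fs / N = 77324.0 / 4096 = 18.8779 Hz

18.8779 Hz
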